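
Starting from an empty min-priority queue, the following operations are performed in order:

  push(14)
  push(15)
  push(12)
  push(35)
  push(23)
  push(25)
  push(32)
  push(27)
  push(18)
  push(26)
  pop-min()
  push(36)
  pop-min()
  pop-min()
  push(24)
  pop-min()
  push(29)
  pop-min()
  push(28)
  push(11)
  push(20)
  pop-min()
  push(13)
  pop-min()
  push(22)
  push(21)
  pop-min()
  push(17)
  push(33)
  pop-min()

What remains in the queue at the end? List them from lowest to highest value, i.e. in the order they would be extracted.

[21, 22, 24, 25, 26, 27, 28, 29, 32, 33, 35, 36]

insert 14 → {14}
insert 15 → {14, 15}
insert 12 → {12, 14, 15}
insert 35 → {12, 14, 15, 35}
insert 23 → {12, 14, 15, 23, 35}
insert 25 → {12, 14, 15, 23, 25, 35}
insert 32 → {12, 14, 15, 23, 25, 32, 35}
insert 27 → {12, 14, 15, 23, 25, 27, 32, 35}
insert 18 → {12, 14, 15, 18, 23, 25, 27, 32, 35}
insert 26 → {12, 14, 15, 18, 23, 25, 26, 27, 32, 35}
pop-min → 12; now {14, 15, 18, 23, 25, 26, 27, 32, 35}
insert 36 → {14, 15, 18, 23, 25, 26, 27, 32, 35, 36}
pop-min → 14; now {15, 18, 23, 25, 26, 27, 32, 35, 36}
pop-min → 15; now {18, 23, 25, 26, 27, 32, 35, 36}
insert 24 → {18, 23, 24, 25, 26, 27, 32, 35, 36}
pop-min → 18; now {23, 24, 25, 26, 27, 32, 35, 36}
insert 29 → {23, 24, 25, 26, 27, 29, 32, 35, 36}
pop-min → 23; now {24, 25, 26, 27, 29, 32, 35, 36}
insert 28 → {24, 25, 26, 27, 28, 29, 32, 35, 36}
insert 11 → {11, 24, 25, 26, 27, 28, 29, 32, 35, 36}
insert 20 → {11, 20, 24, 25, 26, 27, 28, 29, 32, 35, 36}
pop-min → 11; now {20, 24, 25, 26, 27, 28, 29, 32, 35, 36}
insert 13 → {13, 20, 24, 25, 26, 27, 28, 29, 32, 35, 36}
pop-min → 13; now {20, 24, 25, 26, 27, 28, 29, 32, 35, 36}
insert 22 → {20, 22, 24, 25, 26, 27, 28, 29, 32, 35, 36}
insert 21 → {20, 21, 22, 24, 25, 26, 27, 28, 29, 32, 35, 36}
pop-min → 20; now {21, 22, 24, 25, 26, 27, 28, 29, 32, 35, 36}
insert 17 → {17, 21, 22, 24, 25, 26, 27, 28, 29, 32, 35, 36}
insert 33 → {17, 21, 22, 24, 25, 26, 27, 28, 29, 32, 33, 35, 36}
pop-min → 17; now {21, 22, 24, 25, 26, 27, 28, 29, 32, 33, 35, 36}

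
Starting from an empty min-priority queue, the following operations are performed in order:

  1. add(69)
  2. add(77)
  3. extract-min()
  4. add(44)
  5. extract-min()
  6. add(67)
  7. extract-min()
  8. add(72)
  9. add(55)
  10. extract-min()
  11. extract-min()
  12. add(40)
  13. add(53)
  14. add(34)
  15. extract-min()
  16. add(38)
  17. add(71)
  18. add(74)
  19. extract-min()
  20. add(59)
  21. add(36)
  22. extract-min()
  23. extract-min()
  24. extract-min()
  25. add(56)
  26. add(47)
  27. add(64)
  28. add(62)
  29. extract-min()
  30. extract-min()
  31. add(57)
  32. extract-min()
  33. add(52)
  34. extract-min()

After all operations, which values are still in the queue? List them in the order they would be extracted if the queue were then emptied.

insert 69 → {69}
insert 77 → {69, 77}
extract-min → 69; now {77}
insert 44 → {44, 77}
extract-min → 44; now {77}
insert 67 → {67, 77}
extract-min → 67; now {77}
insert 72 → {72, 77}
insert 55 → {55, 72, 77}
extract-min → 55; now {72, 77}
extract-min → 72; now {77}
insert 40 → {40, 77}
insert 53 → {40, 53, 77}
insert 34 → {34, 40, 53, 77}
extract-min → 34; now {40, 53, 77}
insert 38 → {38, 40, 53, 77}
insert 71 → {38, 40, 53, 71, 77}
insert 74 → {38, 40, 53, 71, 74, 77}
extract-min → 38; now {40, 53, 71, 74, 77}
insert 59 → {40, 53, 59, 71, 74, 77}
insert 36 → {36, 40, 53, 59, 71, 74, 77}
extract-min → 36; now {40, 53, 59, 71, 74, 77}
extract-min → 40; now {53, 59, 71, 74, 77}
extract-min → 53; now {59, 71, 74, 77}
insert 56 → {56, 59, 71, 74, 77}
insert 47 → {47, 56, 59, 71, 74, 77}
insert 64 → {47, 56, 59, 64, 71, 74, 77}
insert 62 → {47, 56, 59, 62, 64, 71, 74, 77}
extract-min → 47; now {56, 59, 62, 64, 71, 74, 77}
extract-min → 56; now {59, 62, 64, 71, 74, 77}
insert 57 → {57, 59, 62, 64, 71, 74, 77}
extract-min → 57; now {59, 62, 64, 71, 74, 77}
insert 52 → {52, 59, 62, 64, 71, 74, 77}
extract-min → 52; now {59, 62, 64, 71, 74, 77}

59, 62, 64, 71, 74, 77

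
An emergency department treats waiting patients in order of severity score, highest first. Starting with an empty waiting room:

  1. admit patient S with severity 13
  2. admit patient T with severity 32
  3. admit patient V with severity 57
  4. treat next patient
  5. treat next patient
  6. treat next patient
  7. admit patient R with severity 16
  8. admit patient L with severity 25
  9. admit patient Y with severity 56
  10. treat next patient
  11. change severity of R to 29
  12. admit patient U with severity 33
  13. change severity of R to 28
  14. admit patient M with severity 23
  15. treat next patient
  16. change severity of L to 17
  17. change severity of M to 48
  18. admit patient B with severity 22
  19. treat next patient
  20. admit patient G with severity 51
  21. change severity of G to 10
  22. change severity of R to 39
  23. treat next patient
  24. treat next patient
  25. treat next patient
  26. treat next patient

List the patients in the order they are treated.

V → T → S → Y → U → M → R → B → L → G

add S (severity 13) → {S:13}
add T (severity 32) → {T:32, S:13}
add V (severity 57) → {V:57, T:32, S:13}
treat next patient → V; now {T:32, S:13}
treat next patient → T; now {S:13}
treat next patient → S; now {}
add R (severity 16) → {R:16}
add L (severity 25) → {L:25, R:16}
add Y (severity 56) → {Y:56, L:25, R:16}
treat next patient → Y; now {L:25, R:16}
update R to severity 29 → {R:29, L:25}
add U (severity 33) → {U:33, R:29, L:25}
update R to severity 28 → {U:33, R:28, L:25}
add M (severity 23) → {U:33, R:28, L:25, M:23}
treat next patient → U; now {R:28, L:25, M:23}
update L to severity 17 → {R:28, M:23, L:17}
update M to severity 48 → {M:48, R:28, L:17}
add B (severity 22) → {M:48, R:28, B:22, L:17}
treat next patient → M; now {R:28, B:22, L:17}
add G (severity 51) → {G:51, R:28, B:22, L:17}
update G to severity 10 → {R:28, B:22, L:17, G:10}
update R to severity 39 → {R:39, B:22, L:17, G:10}
treat next patient → R; now {B:22, L:17, G:10}
treat next patient → B; now {L:17, G:10}
treat next patient → L; now {G:10}
treat next patient → G; now {}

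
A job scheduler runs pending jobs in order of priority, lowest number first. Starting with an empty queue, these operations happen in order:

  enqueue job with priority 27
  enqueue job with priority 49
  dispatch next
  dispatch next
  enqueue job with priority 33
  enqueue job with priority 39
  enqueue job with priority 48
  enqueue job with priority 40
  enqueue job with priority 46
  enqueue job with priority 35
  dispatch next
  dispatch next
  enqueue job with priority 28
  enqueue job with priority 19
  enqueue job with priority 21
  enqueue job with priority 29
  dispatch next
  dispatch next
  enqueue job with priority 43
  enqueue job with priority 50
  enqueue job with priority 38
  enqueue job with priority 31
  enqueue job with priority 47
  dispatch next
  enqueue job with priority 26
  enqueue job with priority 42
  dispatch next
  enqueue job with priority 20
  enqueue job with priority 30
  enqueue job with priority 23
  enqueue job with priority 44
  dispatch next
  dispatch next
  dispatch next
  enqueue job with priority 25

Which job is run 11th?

insert 27 → {27}
insert 49 → {27, 49}
dispatch next → 27; now {49}
dispatch next → 49; now {}
insert 33 → {33}
insert 39 → {33, 39}
insert 48 → {33, 39, 48}
insert 40 → {33, 39, 40, 48}
insert 46 → {33, 39, 40, 46, 48}
insert 35 → {33, 35, 39, 40, 46, 48}
dispatch next → 33; now {35, 39, 40, 46, 48}
dispatch next → 35; now {39, 40, 46, 48}
insert 28 → {28, 39, 40, 46, 48}
insert 19 → {19, 28, 39, 40, 46, 48}
insert 21 → {19, 21, 28, 39, 40, 46, 48}
insert 29 → {19, 21, 28, 29, 39, 40, 46, 48}
dispatch next → 19; now {21, 28, 29, 39, 40, 46, 48}
dispatch next → 21; now {28, 29, 39, 40, 46, 48}
insert 43 → {28, 29, 39, 40, 43, 46, 48}
insert 50 → {28, 29, 39, 40, 43, 46, 48, 50}
insert 38 → {28, 29, 38, 39, 40, 43, 46, 48, 50}
insert 31 → {28, 29, 31, 38, 39, 40, 43, 46, 48, 50}
insert 47 → {28, 29, 31, 38, 39, 40, 43, 46, 47, 48, 50}
dispatch next → 28; now {29, 31, 38, 39, 40, 43, 46, 47, 48, 50}
insert 26 → {26, 29, 31, 38, 39, 40, 43, 46, 47, 48, 50}
insert 42 → {26, 29, 31, 38, 39, 40, 42, 43, 46, 47, 48, 50}
dispatch next → 26; now {29, 31, 38, 39, 40, 42, 43, 46, 47, 48, 50}
insert 20 → {20, 29, 31, 38, 39, 40, 42, 43, 46, 47, 48, 50}
insert 30 → {20, 29, 30, 31, 38, 39, 40, 42, 43, 46, 47, 48, 50}
insert 23 → {20, 23, 29, 30, 31, 38, 39, 40, 42, 43, 46, 47, 48, 50}
insert 44 → {20, 23, 29, 30, 31, 38, 39, 40, 42, 43, 44, 46, 47, 48, 50}
dispatch next → 20; now {23, 29, 30, 31, 38, 39, 40, 42, 43, 44, 46, 47, 48, 50}
dispatch next → 23; now {29, 30, 31, 38, 39, 40, 42, 43, 44, 46, 47, 48, 50}
dispatch next → 29; now {30, 31, 38, 39, 40, 42, 43, 44, 46, 47, 48, 50}
insert 25 → {25, 30, 31, 38, 39, 40, 42, 43, 44, 46, 47, 48, 50}

29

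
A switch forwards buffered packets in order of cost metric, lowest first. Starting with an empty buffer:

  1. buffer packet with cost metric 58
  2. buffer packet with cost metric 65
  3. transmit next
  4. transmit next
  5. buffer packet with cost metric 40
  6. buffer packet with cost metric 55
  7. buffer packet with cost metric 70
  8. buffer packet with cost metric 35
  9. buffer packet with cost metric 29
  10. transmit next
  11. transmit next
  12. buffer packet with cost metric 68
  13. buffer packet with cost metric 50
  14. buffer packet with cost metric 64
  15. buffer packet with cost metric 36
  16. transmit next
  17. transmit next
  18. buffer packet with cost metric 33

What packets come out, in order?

58 → 65 → 29 → 35 → 36 → 40

insert 58 → {58}
insert 65 → {58, 65}
transmit next → 58; now {65}
transmit next → 65; now {}
insert 40 → {40}
insert 55 → {40, 55}
insert 70 → {40, 55, 70}
insert 35 → {35, 40, 55, 70}
insert 29 → {29, 35, 40, 55, 70}
transmit next → 29; now {35, 40, 55, 70}
transmit next → 35; now {40, 55, 70}
insert 68 → {40, 55, 68, 70}
insert 50 → {40, 50, 55, 68, 70}
insert 64 → {40, 50, 55, 64, 68, 70}
insert 36 → {36, 40, 50, 55, 64, 68, 70}
transmit next → 36; now {40, 50, 55, 64, 68, 70}
transmit next → 40; now {50, 55, 64, 68, 70}
insert 33 → {33, 50, 55, 64, 68, 70}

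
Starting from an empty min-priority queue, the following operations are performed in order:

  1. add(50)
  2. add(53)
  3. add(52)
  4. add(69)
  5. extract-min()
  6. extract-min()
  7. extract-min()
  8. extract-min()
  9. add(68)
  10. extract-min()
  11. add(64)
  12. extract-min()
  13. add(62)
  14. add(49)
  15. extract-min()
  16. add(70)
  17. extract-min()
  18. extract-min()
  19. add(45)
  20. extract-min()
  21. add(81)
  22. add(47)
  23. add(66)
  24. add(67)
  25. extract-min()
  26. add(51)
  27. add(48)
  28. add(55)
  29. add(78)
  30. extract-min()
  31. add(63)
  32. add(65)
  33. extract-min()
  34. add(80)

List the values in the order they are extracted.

insert 50 → {50}
insert 53 → {50, 53}
insert 52 → {50, 52, 53}
insert 69 → {50, 52, 53, 69}
extract-min → 50; now {52, 53, 69}
extract-min → 52; now {53, 69}
extract-min → 53; now {69}
extract-min → 69; now {}
insert 68 → {68}
extract-min → 68; now {}
insert 64 → {64}
extract-min → 64; now {}
insert 62 → {62}
insert 49 → {49, 62}
extract-min → 49; now {62}
insert 70 → {62, 70}
extract-min → 62; now {70}
extract-min → 70; now {}
insert 45 → {45}
extract-min → 45; now {}
insert 81 → {81}
insert 47 → {47, 81}
insert 66 → {47, 66, 81}
insert 67 → {47, 66, 67, 81}
extract-min → 47; now {66, 67, 81}
insert 51 → {51, 66, 67, 81}
insert 48 → {48, 51, 66, 67, 81}
insert 55 → {48, 51, 55, 66, 67, 81}
insert 78 → {48, 51, 55, 66, 67, 78, 81}
extract-min → 48; now {51, 55, 66, 67, 78, 81}
insert 63 → {51, 55, 63, 66, 67, 78, 81}
insert 65 → {51, 55, 63, 65, 66, 67, 78, 81}
extract-min → 51; now {55, 63, 65, 66, 67, 78, 81}
insert 80 → {55, 63, 65, 66, 67, 78, 80, 81}

50, 52, 53, 69, 68, 64, 49, 62, 70, 45, 47, 48, 51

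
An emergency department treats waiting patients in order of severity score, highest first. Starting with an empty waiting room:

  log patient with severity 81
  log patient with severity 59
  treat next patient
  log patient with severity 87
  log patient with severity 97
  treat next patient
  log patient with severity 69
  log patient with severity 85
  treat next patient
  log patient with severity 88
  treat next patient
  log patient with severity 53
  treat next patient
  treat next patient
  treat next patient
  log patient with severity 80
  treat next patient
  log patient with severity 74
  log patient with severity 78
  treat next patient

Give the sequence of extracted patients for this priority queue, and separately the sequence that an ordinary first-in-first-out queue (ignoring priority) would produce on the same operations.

insert 81 → {81}
insert 59 → {81, 59}
treat next patient → 81; now {59}
insert 87 → {87, 59}
insert 97 → {97, 87, 59}
treat next patient → 97; now {87, 59}
insert 69 → {87, 69, 59}
insert 85 → {87, 85, 69, 59}
treat next patient → 87; now {85, 69, 59}
insert 88 → {88, 85, 69, 59}
treat next patient → 88; now {85, 69, 59}
insert 53 → {85, 69, 59, 53}
treat next patient → 85; now {69, 59, 53}
treat next patient → 69; now {59, 53}
treat next patient → 59; now {53}
insert 80 → {80, 53}
treat next patient → 80; now {53}
insert 74 → {74, 53}
insert 78 → {78, 74, 53}
treat next patient → 78; now {74, 53}

priority queue: [81, 97, 87, 88, 85, 69, 59, 80, 78]; FIFO queue: [81, 59, 87, 97, 69, 85, 88, 53, 80]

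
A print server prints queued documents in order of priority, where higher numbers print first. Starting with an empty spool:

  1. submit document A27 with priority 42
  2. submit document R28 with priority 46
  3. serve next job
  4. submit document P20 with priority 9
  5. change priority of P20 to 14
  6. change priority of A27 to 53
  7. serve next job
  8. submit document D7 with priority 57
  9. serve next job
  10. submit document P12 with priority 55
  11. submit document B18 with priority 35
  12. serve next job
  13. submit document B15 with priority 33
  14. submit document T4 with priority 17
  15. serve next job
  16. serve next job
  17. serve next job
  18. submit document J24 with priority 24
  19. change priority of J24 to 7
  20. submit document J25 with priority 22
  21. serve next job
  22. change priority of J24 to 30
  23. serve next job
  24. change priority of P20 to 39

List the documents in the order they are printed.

R28 → A27 → D7 → P12 → B18 → B15 → T4 → J25 → J24

add A27 (priority 42) → {A27:42}
add R28 (priority 46) → {R28:46, A27:42}
serve next job → R28; now {A27:42}
add P20 (priority 9) → {A27:42, P20:9}
update P20 to priority 14 → {A27:42, P20:14}
update A27 to priority 53 → {A27:53, P20:14}
serve next job → A27; now {P20:14}
add D7 (priority 57) → {D7:57, P20:14}
serve next job → D7; now {P20:14}
add P12 (priority 55) → {P12:55, P20:14}
add B18 (priority 35) → {P12:55, B18:35, P20:14}
serve next job → P12; now {B18:35, P20:14}
add B15 (priority 33) → {B18:35, B15:33, P20:14}
add T4 (priority 17) → {B18:35, B15:33, T4:17, P20:14}
serve next job → B18; now {B15:33, T4:17, P20:14}
serve next job → B15; now {T4:17, P20:14}
serve next job → T4; now {P20:14}
add J24 (priority 24) → {J24:24, P20:14}
update J24 to priority 7 → {P20:14, J24:7}
add J25 (priority 22) → {J25:22, P20:14, J24:7}
serve next job → J25; now {P20:14, J24:7}
update J24 to priority 30 → {J24:30, P20:14}
serve next job → J24; now {P20:14}
update P20 to priority 39 → {P20:39}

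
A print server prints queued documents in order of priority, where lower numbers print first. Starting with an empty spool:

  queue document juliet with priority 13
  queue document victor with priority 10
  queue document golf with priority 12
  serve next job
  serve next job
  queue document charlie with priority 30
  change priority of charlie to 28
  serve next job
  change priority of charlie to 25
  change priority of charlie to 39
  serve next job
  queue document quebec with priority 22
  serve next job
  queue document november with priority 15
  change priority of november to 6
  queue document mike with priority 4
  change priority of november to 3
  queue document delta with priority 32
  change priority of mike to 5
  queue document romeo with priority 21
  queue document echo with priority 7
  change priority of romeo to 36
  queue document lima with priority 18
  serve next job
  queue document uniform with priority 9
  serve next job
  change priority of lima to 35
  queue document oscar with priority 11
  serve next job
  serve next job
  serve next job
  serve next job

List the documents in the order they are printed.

[victor, golf, juliet, charlie, quebec, november, mike, echo, uniform, oscar, delta]

add juliet (priority 13) → {juliet:13}
add victor (priority 10) → {victor:10, juliet:13}
add golf (priority 12) → {victor:10, golf:12, juliet:13}
serve next job → victor; now {golf:12, juliet:13}
serve next job → golf; now {juliet:13}
add charlie (priority 30) → {juliet:13, charlie:30}
update charlie to priority 28 → {juliet:13, charlie:28}
serve next job → juliet; now {charlie:28}
update charlie to priority 25 → {charlie:25}
update charlie to priority 39 → {charlie:39}
serve next job → charlie; now {}
add quebec (priority 22) → {quebec:22}
serve next job → quebec; now {}
add november (priority 15) → {november:15}
update november to priority 6 → {november:6}
add mike (priority 4) → {mike:4, november:6}
update november to priority 3 → {november:3, mike:4}
add delta (priority 32) → {november:3, mike:4, delta:32}
update mike to priority 5 → {november:3, mike:5, delta:32}
add romeo (priority 21) → {november:3, mike:5, romeo:21, delta:32}
add echo (priority 7) → {november:3, mike:5, echo:7, romeo:21, delta:32}
update romeo to priority 36 → {november:3, mike:5, echo:7, delta:32, romeo:36}
add lima (priority 18) → {november:3, mike:5, echo:7, lima:18, delta:32, romeo:36}
serve next job → november; now {mike:5, echo:7, lima:18, delta:32, romeo:36}
add uniform (priority 9) → {mike:5, echo:7, uniform:9, lima:18, delta:32, romeo:36}
serve next job → mike; now {echo:7, uniform:9, lima:18, delta:32, romeo:36}
update lima to priority 35 → {echo:7, uniform:9, delta:32, lima:35, romeo:36}
add oscar (priority 11) → {echo:7, uniform:9, oscar:11, delta:32, lima:35, romeo:36}
serve next job → echo; now {uniform:9, oscar:11, delta:32, lima:35, romeo:36}
serve next job → uniform; now {oscar:11, delta:32, lima:35, romeo:36}
serve next job → oscar; now {delta:32, lima:35, romeo:36}
serve next job → delta; now {lima:35, romeo:36}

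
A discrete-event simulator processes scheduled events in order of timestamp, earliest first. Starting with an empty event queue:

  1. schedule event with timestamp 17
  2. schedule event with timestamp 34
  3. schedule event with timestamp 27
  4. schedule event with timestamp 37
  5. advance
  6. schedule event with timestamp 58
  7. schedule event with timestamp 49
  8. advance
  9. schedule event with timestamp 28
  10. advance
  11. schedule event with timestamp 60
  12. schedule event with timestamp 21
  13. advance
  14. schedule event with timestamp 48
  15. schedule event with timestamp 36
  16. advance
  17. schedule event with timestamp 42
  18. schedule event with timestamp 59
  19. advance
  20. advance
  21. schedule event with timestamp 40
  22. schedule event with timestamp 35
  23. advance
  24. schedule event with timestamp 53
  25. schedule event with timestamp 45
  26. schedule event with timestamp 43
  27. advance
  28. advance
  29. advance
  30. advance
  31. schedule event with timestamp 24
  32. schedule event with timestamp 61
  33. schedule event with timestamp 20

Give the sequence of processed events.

insert 17 → {17}
insert 34 → {17, 34}
insert 27 → {17, 27, 34}
insert 37 → {17, 27, 34, 37}
advance → 17; now {27, 34, 37}
insert 58 → {27, 34, 37, 58}
insert 49 → {27, 34, 37, 49, 58}
advance → 27; now {34, 37, 49, 58}
insert 28 → {28, 34, 37, 49, 58}
advance → 28; now {34, 37, 49, 58}
insert 60 → {34, 37, 49, 58, 60}
insert 21 → {21, 34, 37, 49, 58, 60}
advance → 21; now {34, 37, 49, 58, 60}
insert 48 → {34, 37, 48, 49, 58, 60}
insert 36 → {34, 36, 37, 48, 49, 58, 60}
advance → 34; now {36, 37, 48, 49, 58, 60}
insert 42 → {36, 37, 42, 48, 49, 58, 60}
insert 59 → {36, 37, 42, 48, 49, 58, 59, 60}
advance → 36; now {37, 42, 48, 49, 58, 59, 60}
advance → 37; now {42, 48, 49, 58, 59, 60}
insert 40 → {40, 42, 48, 49, 58, 59, 60}
insert 35 → {35, 40, 42, 48, 49, 58, 59, 60}
advance → 35; now {40, 42, 48, 49, 58, 59, 60}
insert 53 → {40, 42, 48, 49, 53, 58, 59, 60}
insert 45 → {40, 42, 45, 48, 49, 53, 58, 59, 60}
insert 43 → {40, 42, 43, 45, 48, 49, 53, 58, 59, 60}
advance → 40; now {42, 43, 45, 48, 49, 53, 58, 59, 60}
advance → 42; now {43, 45, 48, 49, 53, 58, 59, 60}
advance → 43; now {45, 48, 49, 53, 58, 59, 60}
advance → 45; now {48, 49, 53, 58, 59, 60}
insert 24 → {24, 48, 49, 53, 58, 59, 60}
insert 61 → {24, 48, 49, 53, 58, 59, 60, 61}
insert 20 → {20, 24, 48, 49, 53, 58, 59, 60, 61}

[17, 27, 28, 21, 34, 36, 37, 35, 40, 42, 43, 45]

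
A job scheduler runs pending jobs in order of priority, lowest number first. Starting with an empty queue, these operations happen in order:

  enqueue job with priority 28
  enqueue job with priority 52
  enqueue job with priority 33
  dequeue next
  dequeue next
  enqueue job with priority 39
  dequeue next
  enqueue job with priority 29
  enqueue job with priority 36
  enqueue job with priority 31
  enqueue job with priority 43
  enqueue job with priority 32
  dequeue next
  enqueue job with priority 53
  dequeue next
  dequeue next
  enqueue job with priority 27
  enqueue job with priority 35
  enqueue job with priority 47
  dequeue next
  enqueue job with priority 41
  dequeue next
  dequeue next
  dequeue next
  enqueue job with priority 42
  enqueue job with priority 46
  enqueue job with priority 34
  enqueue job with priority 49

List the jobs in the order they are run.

[28, 33, 39, 29, 31, 32, 27, 35, 36, 41]

insert 28 → {28}
insert 52 → {28, 52}
insert 33 → {28, 33, 52}
dequeue next → 28; now {33, 52}
dequeue next → 33; now {52}
insert 39 → {39, 52}
dequeue next → 39; now {52}
insert 29 → {29, 52}
insert 36 → {29, 36, 52}
insert 31 → {29, 31, 36, 52}
insert 43 → {29, 31, 36, 43, 52}
insert 32 → {29, 31, 32, 36, 43, 52}
dequeue next → 29; now {31, 32, 36, 43, 52}
insert 53 → {31, 32, 36, 43, 52, 53}
dequeue next → 31; now {32, 36, 43, 52, 53}
dequeue next → 32; now {36, 43, 52, 53}
insert 27 → {27, 36, 43, 52, 53}
insert 35 → {27, 35, 36, 43, 52, 53}
insert 47 → {27, 35, 36, 43, 47, 52, 53}
dequeue next → 27; now {35, 36, 43, 47, 52, 53}
insert 41 → {35, 36, 41, 43, 47, 52, 53}
dequeue next → 35; now {36, 41, 43, 47, 52, 53}
dequeue next → 36; now {41, 43, 47, 52, 53}
dequeue next → 41; now {43, 47, 52, 53}
insert 42 → {42, 43, 47, 52, 53}
insert 46 → {42, 43, 46, 47, 52, 53}
insert 34 → {34, 42, 43, 46, 47, 52, 53}
insert 49 → {34, 42, 43, 46, 47, 49, 52, 53}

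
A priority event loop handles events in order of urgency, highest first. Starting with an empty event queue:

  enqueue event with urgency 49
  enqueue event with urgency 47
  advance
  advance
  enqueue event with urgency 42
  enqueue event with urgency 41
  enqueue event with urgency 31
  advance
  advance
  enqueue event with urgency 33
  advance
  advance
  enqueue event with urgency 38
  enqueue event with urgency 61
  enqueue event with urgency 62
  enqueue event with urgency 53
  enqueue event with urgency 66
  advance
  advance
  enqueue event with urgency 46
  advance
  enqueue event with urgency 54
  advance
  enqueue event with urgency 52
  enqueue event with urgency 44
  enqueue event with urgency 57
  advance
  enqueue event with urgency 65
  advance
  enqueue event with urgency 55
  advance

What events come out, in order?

insert 49 → {49}
insert 47 → {49, 47}
advance → 49; now {47}
advance → 47; now {}
insert 42 → {42}
insert 41 → {42, 41}
insert 31 → {42, 41, 31}
advance → 42; now {41, 31}
advance → 41; now {31}
insert 33 → {33, 31}
advance → 33; now {31}
advance → 31; now {}
insert 38 → {38}
insert 61 → {61, 38}
insert 62 → {62, 61, 38}
insert 53 → {62, 61, 53, 38}
insert 66 → {66, 62, 61, 53, 38}
advance → 66; now {62, 61, 53, 38}
advance → 62; now {61, 53, 38}
insert 46 → {61, 53, 46, 38}
advance → 61; now {53, 46, 38}
insert 54 → {54, 53, 46, 38}
advance → 54; now {53, 46, 38}
insert 52 → {53, 52, 46, 38}
insert 44 → {53, 52, 46, 44, 38}
insert 57 → {57, 53, 52, 46, 44, 38}
advance → 57; now {53, 52, 46, 44, 38}
insert 65 → {65, 53, 52, 46, 44, 38}
advance → 65; now {53, 52, 46, 44, 38}
insert 55 → {55, 53, 52, 46, 44, 38}
advance → 55; now {53, 52, 46, 44, 38}

49, 47, 42, 41, 33, 31, 66, 62, 61, 54, 57, 65, 55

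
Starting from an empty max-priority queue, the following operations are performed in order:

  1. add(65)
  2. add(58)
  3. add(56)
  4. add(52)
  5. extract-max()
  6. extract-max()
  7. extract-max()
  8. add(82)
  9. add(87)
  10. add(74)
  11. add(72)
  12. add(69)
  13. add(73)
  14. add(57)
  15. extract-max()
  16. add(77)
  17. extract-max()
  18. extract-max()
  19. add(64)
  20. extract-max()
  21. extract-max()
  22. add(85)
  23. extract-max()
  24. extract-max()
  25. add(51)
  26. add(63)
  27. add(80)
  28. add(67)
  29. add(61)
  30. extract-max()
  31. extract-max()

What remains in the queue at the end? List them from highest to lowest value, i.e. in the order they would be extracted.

insert 65 → {65}
insert 58 → {65, 58}
insert 56 → {65, 58, 56}
insert 52 → {65, 58, 56, 52}
extract-max → 65; now {58, 56, 52}
extract-max → 58; now {56, 52}
extract-max → 56; now {52}
insert 82 → {82, 52}
insert 87 → {87, 82, 52}
insert 74 → {87, 82, 74, 52}
insert 72 → {87, 82, 74, 72, 52}
insert 69 → {87, 82, 74, 72, 69, 52}
insert 73 → {87, 82, 74, 73, 72, 69, 52}
insert 57 → {87, 82, 74, 73, 72, 69, 57, 52}
extract-max → 87; now {82, 74, 73, 72, 69, 57, 52}
insert 77 → {82, 77, 74, 73, 72, 69, 57, 52}
extract-max → 82; now {77, 74, 73, 72, 69, 57, 52}
extract-max → 77; now {74, 73, 72, 69, 57, 52}
insert 64 → {74, 73, 72, 69, 64, 57, 52}
extract-max → 74; now {73, 72, 69, 64, 57, 52}
extract-max → 73; now {72, 69, 64, 57, 52}
insert 85 → {85, 72, 69, 64, 57, 52}
extract-max → 85; now {72, 69, 64, 57, 52}
extract-max → 72; now {69, 64, 57, 52}
insert 51 → {69, 64, 57, 52, 51}
insert 63 → {69, 64, 63, 57, 52, 51}
insert 80 → {80, 69, 64, 63, 57, 52, 51}
insert 67 → {80, 69, 67, 64, 63, 57, 52, 51}
insert 61 → {80, 69, 67, 64, 63, 61, 57, 52, 51}
extract-max → 80; now {69, 67, 64, 63, 61, 57, 52, 51}
extract-max → 69; now {67, 64, 63, 61, 57, 52, 51}

67, 64, 63, 61, 57, 52, 51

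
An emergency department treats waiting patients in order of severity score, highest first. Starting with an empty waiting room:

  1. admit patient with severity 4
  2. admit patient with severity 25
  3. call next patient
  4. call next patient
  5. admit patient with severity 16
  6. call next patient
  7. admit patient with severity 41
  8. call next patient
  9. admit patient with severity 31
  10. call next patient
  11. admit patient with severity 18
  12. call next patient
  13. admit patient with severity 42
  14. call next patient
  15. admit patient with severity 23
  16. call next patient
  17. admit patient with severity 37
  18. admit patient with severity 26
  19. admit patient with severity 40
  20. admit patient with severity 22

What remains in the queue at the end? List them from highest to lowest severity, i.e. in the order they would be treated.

insert 4 → {4}
insert 25 → {25, 4}
call next patient → 25; now {4}
call next patient → 4; now {}
insert 16 → {16}
call next patient → 16; now {}
insert 41 → {41}
call next patient → 41; now {}
insert 31 → {31}
call next patient → 31; now {}
insert 18 → {18}
call next patient → 18; now {}
insert 42 → {42}
call next patient → 42; now {}
insert 23 → {23}
call next patient → 23; now {}
insert 37 → {37}
insert 26 → {37, 26}
insert 40 → {40, 37, 26}
insert 22 → {40, 37, 26, 22}

40, 37, 26, 22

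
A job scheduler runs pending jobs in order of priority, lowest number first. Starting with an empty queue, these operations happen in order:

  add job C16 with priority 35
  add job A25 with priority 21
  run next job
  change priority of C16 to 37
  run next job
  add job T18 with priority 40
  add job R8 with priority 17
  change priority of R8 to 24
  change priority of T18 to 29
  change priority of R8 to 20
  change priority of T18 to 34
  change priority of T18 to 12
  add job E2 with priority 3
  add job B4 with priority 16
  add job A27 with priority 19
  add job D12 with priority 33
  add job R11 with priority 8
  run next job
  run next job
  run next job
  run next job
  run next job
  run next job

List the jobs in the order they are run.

add C16 (priority 35) → {C16:35}
add A25 (priority 21) → {A25:21, C16:35}
run next job → A25; now {C16:35}
update C16 to priority 37 → {C16:37}
run next job → C16; now {}
add T18 (priority 40) → {T18:40}
add R8 (priority 17) → {R8:17, T18:40}
update R8 to priority 24 → {R8:24, T18:40}
update T18 to priority 29 → {R8:24, T18:29}
update R8 to priority 20 → {R8:20, T18:29}
update T18 to priority 34 → {R8:20, T18:34}
update T18 to priority 12 → {T18:12, R8:20}
add E2 (priority 3) → {E2:3, T18:12, R8:20}
add B4 (priority 16) → {E2:3, T18:12, B4:16, R8:20}
add A27 (priority 19) → {E2:3, T18:12, B4:16, A27:19, R8:20}
add D12 (priority 33) → {E2:3, T18:12, B4:16, A27:19, R8:20, D12:33}
add R11 (priority 8) → {E2:3, R11:8, T18:12, B4:16, A27:19, R8:20, D12:33}
run next job → E2; now {R11:8, T18:12, B4:16, A27:19, R8:20, D12:33}
run next job → R11; now {T18:12, B4:16, A27:19, R8:20, D12:33}
run next job → T18; now {B4:16, A27:19, R8:20, D12:33}
run next job → B4; now {A27:19, R8:20, D12:33}
run next job → A27; now {R8:20, D12:33}
run next job → R8; now {D12:33}

[A25, C16, E2, R11, T18, B4, A27, R8]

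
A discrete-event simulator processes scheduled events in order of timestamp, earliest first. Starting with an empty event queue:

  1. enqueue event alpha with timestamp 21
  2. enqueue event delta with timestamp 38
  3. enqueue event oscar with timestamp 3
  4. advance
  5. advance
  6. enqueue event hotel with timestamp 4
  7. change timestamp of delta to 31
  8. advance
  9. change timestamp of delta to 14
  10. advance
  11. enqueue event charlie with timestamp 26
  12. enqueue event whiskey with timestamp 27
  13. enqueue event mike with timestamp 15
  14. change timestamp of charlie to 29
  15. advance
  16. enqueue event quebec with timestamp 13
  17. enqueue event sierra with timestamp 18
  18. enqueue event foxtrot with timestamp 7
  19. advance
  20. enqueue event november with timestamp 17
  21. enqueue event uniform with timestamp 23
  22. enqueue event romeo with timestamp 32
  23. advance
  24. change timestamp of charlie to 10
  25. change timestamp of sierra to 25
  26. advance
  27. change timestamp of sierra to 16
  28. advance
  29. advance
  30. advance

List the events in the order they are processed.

add alpha (timestamp 21) → {alpha:21}
add delta (timestamp 38) → {alpha:21, delta:38}
add oscar (timestamp 3) → {oscar:3, alpha:21, delta:38}
advance → oscar; now {alpha:21, delta:38}
advance → alpha; now {delta:38}
add hotel (timestamp 4) → {hotel:4, delta:38}
update delta to timestamp 31 → {hotel:4, delta:31}
advance → hotel; now {delta:31}
update delta to timestamp 14 → {delta:14}
advance → delta; now {}
add charlie (timestamp 26) → {charlie:26}
add whiskey (timestamp 27) → {charlie:26, whiskey:27}
add mike (timestamp 15) → {mike:15, charlie:26, whiskey:27}
update charlie to timestamp 29 → {mike:15, whiskey:27, charlie:29}
advance → mike; now {whiskey:27, charlie:29}
add quebec (timestamp 13) → {quebec:13, whiskey:27, charlie:29}
add sierra (timestamp 18) → {quebec:13, sierra:18, whiskey:27, charlie:29}
add foxtrot (timestamp 7) → {foxtrot:7, quebec:13, sierra:18, whiskey:27, charlie:29}
advance → foxtrot; now {quebec:13, sierra:18, whiskey:27, charlie:29}
add november (timestamp 17) → {quebec:13, november:17, sierra:18, whiskey:27, charlie:29}
add uniform (timestamp 23) → {quebec:13, november:17, sierra:18, uniform:23, whiskey:27, charlie:29}
add romeo (timestamp 32) → {quebec:13, november:17, sierra:18, uniform:23, whiskey:27, charlie:29, romeo:32}
advance → quebec; now {november:17, sierra:18, uniform:23, whiskey:27, charlie:29, romeo:32}
update charlie to timestamp 10 → {charlie:10, november:17, sierra:18, uniform:23, whiskey:27, romeo:32}
update sierra to timestamp 25 → {charlie:10, november:17, uniform:23, sierra:25, whiskey:27, romeo:32}
advance → charlie; now {november:17, uniform:23, sierra:25, whiskey:27, romeo:32}
update sierra to timestamp 16 → {sierra:16, november:17, uniform:23, whiskey:27, romeo:32}
advance → sierra; now {november:17, uniform:23, whiskey:27, romeo:32}
advance → november; now {uniform:23, whiskey:27, romeo:32}
advance → uniform; now {whiskey:27, romeo:32}

oscar → alpha → hotel → delta → mike → foxtrot → quebec → charlie → sierra → november → uniform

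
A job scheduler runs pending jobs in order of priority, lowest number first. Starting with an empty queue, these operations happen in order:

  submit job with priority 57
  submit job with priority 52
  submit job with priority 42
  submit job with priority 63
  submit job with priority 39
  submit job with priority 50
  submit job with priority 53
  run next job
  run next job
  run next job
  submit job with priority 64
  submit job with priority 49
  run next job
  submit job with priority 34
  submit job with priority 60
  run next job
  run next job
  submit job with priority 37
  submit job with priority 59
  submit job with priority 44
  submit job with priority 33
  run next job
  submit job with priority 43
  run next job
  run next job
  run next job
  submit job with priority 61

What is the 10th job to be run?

44

insert 57 → {57}
insert 52 → {52, 57}
insert 42 → {42, 52, 57}
insert 63 → {42, 52, 57, 63}
insert 39 → {39, 42, 52, 57, 63}
insert 50 → {39, 42, 50, 52, 57, 63}
insert 53 → {39, 42, 50, 52, 53, 57, 63}
run next job → 39; now {42, 50, 52, 53, 57, 63}
run next job → 42; now {50, 52, 53, 57, 63}
run next job → 50; now {52, 53, 57, 63}
insert 64 → {52, 53, 57, 63, 64}
insert 49 → {49, 52, 53, 57, 63, 64}
run next job → 49; now {52, 53, 57, 63, 64}
insert 34 → {34, 52, 53, 57, 63, 64}
insert 60 → {34, 52, 53, 57, 60, 63, 64}
run next job → 34; now {52, 53, 57, 60, 63, 64}
run next job → 52; now {53, 57, 60, 63, 64}
insert 37 → {37, 53, 57, 60, 63, 64}
insert 59 → {37, 53, 57, 59, 60, 63, 64}
insert 44 → {37, 44, 53, 57, 59, 60, 63, 64}
insert 33 → {33, 37, 44, 53, 57, 59, 60, 63, 64}
run next job → 33; now {37, 44, 53, 57, 59, 60, 63, 64}
insert 43 → {37, 43, 44, 53, 57, 59, 60, 63, 64}
run next job → 37; now {43, 44, 53, 57, 59, 60, 63, 64}
run next job → 43; now {44, 53, 57, 59, 60, 63, 64}
run next job → 44; now {53, 57, 59, 60, 63, 64}
insert 61 → {53, 57, 59, 60, 61, 63, 64}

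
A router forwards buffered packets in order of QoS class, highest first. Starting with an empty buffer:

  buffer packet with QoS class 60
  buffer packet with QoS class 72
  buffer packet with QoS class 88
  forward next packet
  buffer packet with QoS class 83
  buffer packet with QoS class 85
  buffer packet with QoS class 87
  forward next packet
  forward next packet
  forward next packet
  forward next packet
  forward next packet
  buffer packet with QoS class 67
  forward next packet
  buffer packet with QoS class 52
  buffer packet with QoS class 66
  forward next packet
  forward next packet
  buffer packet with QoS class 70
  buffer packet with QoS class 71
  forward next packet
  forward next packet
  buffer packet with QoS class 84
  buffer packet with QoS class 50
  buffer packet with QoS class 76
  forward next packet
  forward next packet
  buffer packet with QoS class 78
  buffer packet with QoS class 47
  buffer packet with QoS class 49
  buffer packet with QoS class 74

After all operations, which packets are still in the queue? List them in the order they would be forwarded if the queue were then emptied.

78, 74, 50, 49, 47

insert 60 → {60}
insert 72 → {72, 60}
insert 88 → {88, 72, 60}
forward next packet → 88; now {72, 60}
insert 83 → {83, 72, 60}
insert 85 → {85, 83, 72, 60}
insert 87 → {87, 85, 83, 72, 60}
forward next packet → 87; now {85, 83, 72, 60}
forward next packet → 85; now {83, 72, 60}
forward next packet → 83; now {72, 60}
forward next packet → 72; now {60}
forward next packet → 60; now {}
insert 67 → {67}
forward next packet → 67; now {}
insert 52 → {52}
insert 66 → {66, 52}
forward next packet → 66; now {52}
forward next packet → 52; now {}
insert 70 → {70}
insert 71 → {71, 70}
forward next packet → 71; now {70}
forward next packet → 70; now {}
insert 84 → {84}
insert 50 → {84, 50}
insert 76 → {84, 76, 50}
forward next packet → 84; now {76, 50}
forward next packet → 76; now {50}
insert 78 → {78, 50}
insert 47 → {78, 50, 47}
insert 49 → {78, 50, 49, 47}
insert 74 → {78, 74, 50, 49, 47}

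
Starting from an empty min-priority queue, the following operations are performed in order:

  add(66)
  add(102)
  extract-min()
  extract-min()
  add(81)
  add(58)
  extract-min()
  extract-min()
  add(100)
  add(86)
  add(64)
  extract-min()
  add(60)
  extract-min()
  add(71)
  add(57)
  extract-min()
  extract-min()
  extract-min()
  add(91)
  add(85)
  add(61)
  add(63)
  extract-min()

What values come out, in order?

66 → 102 → 58 → 81 → 64 → 60 → 57 → 71 → 86 → 61

insert 66 → {66}
insert 102 → {66, 102}
extract-min → 66; now {102}
extract-min → 102; now {}
insert 81 → {81}
insert 58 → {58, 81}
extract-min → 58; now {81}
extract-min → 81; now {}
insert 100 → {100}
insert 86 → {86, 100}
insert 64 → {64, 86, 100}
extract-min → 64; now {86, 100}
insert 60 → {60, 86, 100}
extract-min → 60; now {86, 100}
insert 71 → {71, 86, 100}
insert 57 → {57, 71, 86, 100}
extract-min → 57; now {71, 86, 100}
extract-min → 71; now {86, 100}
extract-min → 86; now {100}
insert 91 → {91, 100}
insert 85 → {85, 91, 100}
insert 61 → {61, 85, 91, 100}
insert 63 → {61, 63, 85, 91, 100}
extract-min → 61; now {63, 85, 91, 100}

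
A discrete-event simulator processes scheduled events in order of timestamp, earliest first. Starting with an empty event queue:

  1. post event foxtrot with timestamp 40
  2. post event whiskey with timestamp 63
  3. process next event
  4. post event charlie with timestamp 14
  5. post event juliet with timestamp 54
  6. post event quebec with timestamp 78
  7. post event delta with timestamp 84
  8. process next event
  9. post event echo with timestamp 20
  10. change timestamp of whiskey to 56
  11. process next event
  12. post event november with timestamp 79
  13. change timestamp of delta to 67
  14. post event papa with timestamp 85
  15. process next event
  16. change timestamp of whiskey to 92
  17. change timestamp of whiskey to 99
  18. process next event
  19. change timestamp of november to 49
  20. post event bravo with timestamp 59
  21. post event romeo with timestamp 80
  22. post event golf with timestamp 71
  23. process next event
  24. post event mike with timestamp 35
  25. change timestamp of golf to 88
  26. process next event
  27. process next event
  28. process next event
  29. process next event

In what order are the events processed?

add foxtrot (timestamp 40) → {foxtrot:40}
add whiskey (timestamp 63) → {foxtrot:40, whiskey:63}
process next event → foxtrot; now {whiskey:63}
add charlie (timestamp 14) → {charlie:14, whiskey:63}
add juliet (timestamp 54) → {charlie:14, juliet:54, whiskey:63}
add quebec (timestamp 78) → {charlie:14, juliet:54, whiskey:63, quebec:78}
add delta (timestamp 84) → {charlie:14, juliet:54, whiskey:63, quebec:78, delta:84}
process next event → charlie; now {juliet:54, whiskey:63, quebec:78, delta:84}
add echo (timestamp 20) → {echo:20, juliet:54, whiskey:63, quebec:78, delta:84}
update whiskey to timestamp 56 → {echo:20, juliet:54, whiskey:56, quebec:78, delta:84}
process next event → echo; now {juliet:54, whiskey:56, quebec:78, delta:84}
add november (timestamp 79) → {juliet:54, whiskey:56, quebec:78, november:79, delta:84}
update delta to timestamp 67 → {juliet:54, whiskey:56, delta:67, quebec:78, november:79}
add papa (timestamp 85) → {juliet:54, whiskey:56, delta:67, quebec:78, november:79, papa:85}
process next event → juliet; now {whiskey:56, delta:67, quebec:78, november:79, papa:85}
update whiskey to timestamp 92 → {delta:67, quebec:78, november:79, papa:85, whiskey:92}
update whiskey to timestamp 99 → {delta:67, quebec:78, november:79, papa:85, whiskey:99}
process next event → delta; now {quebec:78, november:79, papa:85, whiskey:99}
update november to timestamp 49 → {november:49, quebec:78, papa:85, whiskey:99}
add bravo (timestamp 59) → {november:49, bravo:59, quebec:78, papa:85, whiskey:99}
add romeo (timestamp 80) → {november:49, bravo:59, quebec:78, romeo:80, papa:85, whiskey:99}
add golf (timestamp 71) → {november:49, bravo:59, golf:71, quebec:78, romeo:80, papa:85, whiskey:99}
process next event → november; now {bravo:59, golf:71, quebec:78, romeo:80, papa:85, whiskey:99}
add mike (timestamp 35) → {mike:35, bravo:59, golf:71, quebec:78, romeo:80, papa:85, whiskey:99}
update golf to timestamp 88 → {mike:35, bravo:59, quebec:78, romeo:80, papa:85, golf:88, whiskey:99}
process next event → mike; now {bravo:59, quebec:78, romeo:80, papa:85, golf:88, whiskey:99}
process next event → bravo; now {quebec:78, romeo:80, papa:85, golf:88, whiskey:99}
process next event → quebec; now {romeo:80, papa:85, golf:88, whiskey:99}
process next event → romeo; now {papa:85, golf:88, whiskey:99}

foxtrot, charlie, echo, juliet, delta, november, mike, bravo, quebec, romeo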